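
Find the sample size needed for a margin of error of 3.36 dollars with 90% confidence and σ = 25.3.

n = (z*σ/E)² = (1.645×25.3/3.36)² = 153.4 → n = 154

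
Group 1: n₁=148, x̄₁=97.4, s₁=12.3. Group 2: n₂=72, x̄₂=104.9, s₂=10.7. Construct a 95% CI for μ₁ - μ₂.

Difference = -7.5. SE = √(12.3²/148 + 10.7²/72) = 1.616. CI = (-10.67, -4.33)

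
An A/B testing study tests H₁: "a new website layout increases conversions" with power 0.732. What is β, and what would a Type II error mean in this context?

β = 1 - power = 1 - 0.732 = 0.268. A Type II error is failing to reject H₀ when H₀ is false (false negative) — here, failing to conclude that a new website layout increases conversions when in fact it is true. Consequence: discarding a layout that would have improved conversions — lost revenue.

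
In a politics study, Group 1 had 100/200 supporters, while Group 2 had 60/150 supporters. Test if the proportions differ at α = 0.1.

p̂₁ = 0.5, p̂₂ = 0.4, pooled p̂ = 0.457. z = 1.858. Critical: ±1.645. Reject H₀.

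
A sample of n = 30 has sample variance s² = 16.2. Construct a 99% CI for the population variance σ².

df = 29. χ²_{0.005} = 52.336, χ²_{0.995} = 13.121. CI for σ² = ((n-1)s²/χ²_{α/2}, (n-1)s²/χ²_{1-α/2}) = (29·16.2/52.336, 29·16.2/13.121) = (8.98, 35.81)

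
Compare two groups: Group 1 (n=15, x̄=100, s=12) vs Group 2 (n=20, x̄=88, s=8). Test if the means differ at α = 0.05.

Pooled sp = 9.9. t = 3.55, df = 33. Critical t = ±2.035. Reject H₀.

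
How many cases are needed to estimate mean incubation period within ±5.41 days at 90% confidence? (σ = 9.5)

n = (z*σ/E)² = (1.645×9.5/5.41)² = 8.3 → n = 9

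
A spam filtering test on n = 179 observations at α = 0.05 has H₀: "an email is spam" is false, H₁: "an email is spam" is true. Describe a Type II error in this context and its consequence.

Type II error: failing to reject H₀ when it is false — concluding that an email is spam is not supported when in fact it is. Consequence: a spam email lands in the inbox.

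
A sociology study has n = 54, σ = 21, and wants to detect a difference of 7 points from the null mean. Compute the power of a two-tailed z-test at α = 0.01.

SE = σ/√n = 21/√54 = 2.858. Non-centrality λ = d/SE = 7/2.858 = 2.449. Power ≈ Φ(λ - z_{α/2}) = Φ(2.449 - 2.576) = Φ(-0.127) = 0.45.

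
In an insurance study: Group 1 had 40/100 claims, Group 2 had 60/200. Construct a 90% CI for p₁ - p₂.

p̂₁ = 0.4, p̂₂ = 0.3. Difference = 0.1. CI = (0.003, 0.197)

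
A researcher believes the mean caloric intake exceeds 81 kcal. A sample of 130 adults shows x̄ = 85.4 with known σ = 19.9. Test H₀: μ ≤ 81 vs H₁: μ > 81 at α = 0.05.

z = 2.521. Critical value: 1.645. Reject H₀.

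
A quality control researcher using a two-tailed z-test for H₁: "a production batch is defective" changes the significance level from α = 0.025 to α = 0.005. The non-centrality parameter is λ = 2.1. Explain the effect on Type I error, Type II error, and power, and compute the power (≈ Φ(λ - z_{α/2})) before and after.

Decreasing α from 0.025 to 0.005:
• Type I error rate decreases (α is the Type I rate by definition).
• Critical value moves from z_{α/2} = 2.241 to 2.807, so power = Φ(λ - z_{α/2}) goes from Φ(2.1 - 2.241) = 0.444 to Φ(2.1 - 2.807) = 0.24.
• Type II error rate β = 1 - power therefore increases (0.556 → 0.76).
Appropriate when false positives are costly — here, scrapping a good batch — wasted material and cost for no reason.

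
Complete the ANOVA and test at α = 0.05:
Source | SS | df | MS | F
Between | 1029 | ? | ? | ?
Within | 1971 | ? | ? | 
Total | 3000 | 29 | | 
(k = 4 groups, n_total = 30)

df_between = 3, df_within = 26. MS_between = 343.0, MS_within = 75.81. F = 4.525, F_crit ≈ 2.975. Reject H₀.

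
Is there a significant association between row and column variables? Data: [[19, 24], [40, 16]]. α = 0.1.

χ² = 7.497. df = 1, critical = 2.706. Reject H₀. Variables are dependent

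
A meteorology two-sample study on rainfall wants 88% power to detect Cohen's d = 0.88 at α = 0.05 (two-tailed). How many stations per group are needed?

z_{α/2} = 1.96, z_β = Φ⁻¹(0.88) = 1.175. For large effect (d = 0.88): n per group = 2(z_{α/2} + z_β)²/d² = 2(1.96 + 1.175)²/0.88² = 25.4 → 26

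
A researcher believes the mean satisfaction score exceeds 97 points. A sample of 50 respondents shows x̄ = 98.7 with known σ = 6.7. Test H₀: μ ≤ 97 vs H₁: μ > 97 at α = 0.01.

z = 1.794. Critical value: 2.33. Fail to reject H₀.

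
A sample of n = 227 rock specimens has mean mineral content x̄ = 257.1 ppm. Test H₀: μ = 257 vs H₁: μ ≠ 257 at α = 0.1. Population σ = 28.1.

z = (x̄ - μ₀)/(σ/√n) = (257.1 - 257)/(28.1/√227) = 0.054. Critical value: ±1.645. Since |0.054| ≤ 1.645, Fail to reject H₀.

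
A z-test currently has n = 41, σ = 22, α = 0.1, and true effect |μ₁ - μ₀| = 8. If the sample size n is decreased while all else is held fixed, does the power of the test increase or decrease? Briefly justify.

Power decreases: a smaller n inflates the standard error σ/√n, pulling the sampling distribution under H₁ back toward the critical value.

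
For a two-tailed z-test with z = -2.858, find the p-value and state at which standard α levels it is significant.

p = 2·P(Z > |-2.858|) = 2·(1 - Φ(2.858)) ≈ 0.0043. Significant at α = 0.1; Significant at α = 0.05; Significant at α = 0.01.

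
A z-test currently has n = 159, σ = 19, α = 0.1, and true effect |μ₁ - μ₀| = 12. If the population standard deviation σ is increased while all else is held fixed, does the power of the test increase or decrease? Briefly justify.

Power decreases: a larger σ inflates the standard error σ/√n, pulling the sampling distribution under H₁ back toward the critical value.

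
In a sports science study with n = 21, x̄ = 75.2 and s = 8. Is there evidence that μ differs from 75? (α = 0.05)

t = (x̄ - μ₀)/(s/√n) = (75.2 - 75)/(8/√21) = 0.115. df = 20, critical t = ±2.086. Fail to reject H₀.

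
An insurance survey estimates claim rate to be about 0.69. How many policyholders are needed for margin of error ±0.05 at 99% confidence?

n = z²p(1-p)/E² = 2.576²×0.69×0.31/0.05² = 567.8 → n = 568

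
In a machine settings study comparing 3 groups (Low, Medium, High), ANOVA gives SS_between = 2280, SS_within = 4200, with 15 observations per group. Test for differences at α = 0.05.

df_between = 2, df_within = 42. F = MS_between/MS_within = 1140.0/100.0 = 11.4. F_crit ≈ 3.22. Reject H₀. At least one mean differs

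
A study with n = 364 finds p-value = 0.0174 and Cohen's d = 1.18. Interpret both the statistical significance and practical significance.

Statistically significant (p = 0.0174 < 0.05). Cohen's d = 1.18 indicates a large effect size. Both statistical and practical significance should be considered.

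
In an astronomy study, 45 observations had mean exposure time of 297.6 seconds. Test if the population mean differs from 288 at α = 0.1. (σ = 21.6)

z = (x̄ - μ₀)/(σ/√n) = (297.6 - 288)/(21.6/√45) = 2.981. Critical value: ±1.645. Since |2.981| > 1.645, Reject H₀.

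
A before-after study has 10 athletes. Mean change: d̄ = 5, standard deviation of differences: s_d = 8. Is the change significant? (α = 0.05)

t = d̄/(s_d/√n) = 5/(8/√10) = 1.976. df = 9, critical t = ±2.262. Fail to reject H₀.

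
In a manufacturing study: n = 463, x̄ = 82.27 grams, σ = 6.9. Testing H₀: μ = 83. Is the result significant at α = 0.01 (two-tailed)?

z = (82.27 - 83)/(6.9/√463) = -2.276. Since |z| ≤ 2.576, not significant at α = 0.01.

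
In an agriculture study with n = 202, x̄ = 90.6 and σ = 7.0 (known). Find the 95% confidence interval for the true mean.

CI = x̄ ± z*(σ/√n) = 90.6 ± 1.96(7.0/√202) = 90.6 ± 0.97 = (89.63, 91.57)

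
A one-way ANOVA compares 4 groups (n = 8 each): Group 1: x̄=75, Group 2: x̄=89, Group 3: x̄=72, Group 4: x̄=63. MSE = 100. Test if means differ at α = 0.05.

Grand mean = 74.75. SS_between = 2790.0, MS_between = 930.0. F = 9.3, F_crit ≈ 2.947. Reject H₀.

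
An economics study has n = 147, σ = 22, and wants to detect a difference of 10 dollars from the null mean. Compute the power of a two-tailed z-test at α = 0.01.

SE = σ/√n = 22/√147 = 1.815. Non-centrality λ = d/SE = 10/1.815 = 5.511. Power ≈ Φ(λ - z_{α/2}) = Φ(5.511 - 2.576) = Φ(2.935) = 0.998.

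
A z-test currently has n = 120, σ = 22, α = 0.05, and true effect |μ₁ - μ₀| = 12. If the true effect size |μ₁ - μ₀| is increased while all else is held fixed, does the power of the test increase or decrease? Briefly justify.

Power increases: a larger true effect increases the non-centrality λ = |μ₁ - μ₀|/(σ/√n).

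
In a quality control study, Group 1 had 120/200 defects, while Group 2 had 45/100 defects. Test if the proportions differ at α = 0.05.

p̂₁ = 0.6, p̂₂ = 0.45, pooled p̂ = 0.55. z = 2.462. Critical: ±1.96. Reject H₀.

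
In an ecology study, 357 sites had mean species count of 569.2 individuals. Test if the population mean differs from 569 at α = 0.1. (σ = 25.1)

z = (x̄ - μ₀)/(σ/√n) = (569.2 - 569)/(25.1/√357) = 0.151. Critical value: ±1.645. Since |0.151| ≤ 1.645, Fail to reject H₀.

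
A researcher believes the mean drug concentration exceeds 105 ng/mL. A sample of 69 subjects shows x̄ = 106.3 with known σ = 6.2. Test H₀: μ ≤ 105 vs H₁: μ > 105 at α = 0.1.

z = 1.742. Critical value: 1.28. Reject H₀.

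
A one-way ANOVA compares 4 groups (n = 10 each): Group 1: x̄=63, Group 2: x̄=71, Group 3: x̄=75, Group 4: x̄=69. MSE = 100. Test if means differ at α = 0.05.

Grand mean = 69.5. SS_between = 750.0, MS_between = 250.0. F = 2.5, F_crit ≈ 2.866. Fail to reject H₀.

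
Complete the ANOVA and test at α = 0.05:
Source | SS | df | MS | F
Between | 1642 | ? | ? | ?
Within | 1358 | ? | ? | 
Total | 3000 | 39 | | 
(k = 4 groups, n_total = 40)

df_between = 3, df_within = 36. MS_between = 547.33, MS_within = 37.72. F = 14.51, F_crit ≈ 2.866. Reject H₀.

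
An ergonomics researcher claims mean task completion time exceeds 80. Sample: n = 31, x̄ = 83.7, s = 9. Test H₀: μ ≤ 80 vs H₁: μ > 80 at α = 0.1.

t = (83.7 - 80)/(9/√31) = 2.289, df = 30. Critical t = 1.31. Reject H₀.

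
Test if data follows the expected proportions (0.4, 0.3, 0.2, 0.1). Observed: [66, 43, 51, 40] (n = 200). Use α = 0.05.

Expected: [80.0, 60.0, 40.0, 20.0]. χ² = 30.292. df = 3, critical = 7.815. Reject H₀.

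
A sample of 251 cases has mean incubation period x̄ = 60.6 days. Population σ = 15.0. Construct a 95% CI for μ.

CI = x̄ ± z*(σ/√n) = 60.6 ± 1.96(15.0/√251) = 60.6 ± 1.86 = (58.74, 62.46)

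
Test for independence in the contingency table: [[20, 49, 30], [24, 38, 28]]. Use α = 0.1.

χ² = 1.398. df = 2, critical = 4.605. Fail to reject H₀. No evidence of dependence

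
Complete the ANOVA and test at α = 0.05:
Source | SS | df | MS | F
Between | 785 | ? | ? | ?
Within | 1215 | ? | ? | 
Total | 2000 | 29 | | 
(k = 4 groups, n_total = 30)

df_between = 3, df_within = 26. MS_between = 261.67, MS_within = 46.73. F = 5.599, F_crit ≈ 2.975. Reject H₀.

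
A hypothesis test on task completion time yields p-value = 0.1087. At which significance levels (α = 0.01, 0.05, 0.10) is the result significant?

p = 0.1087. Not significant at any of the given levels.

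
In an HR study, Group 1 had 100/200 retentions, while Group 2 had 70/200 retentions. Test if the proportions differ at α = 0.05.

p̂₁ = 0.5, p̂₂ = 0.35, pooled p̂ = 0.425. z = 3.034. Critical: ±1.96. Reject H₀.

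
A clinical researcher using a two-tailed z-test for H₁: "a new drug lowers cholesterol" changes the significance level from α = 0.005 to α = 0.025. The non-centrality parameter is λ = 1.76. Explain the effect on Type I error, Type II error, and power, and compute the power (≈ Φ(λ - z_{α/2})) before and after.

Increasing α from 0.005 to 0.025:
• Type I error rate increases (α is the Type I rate by definition).
• Critical value moves from z_{α/2} = 2.807 to 2.241, so power = Φ(λ - z_{α/2}) goes from Φ(1.76 - 2.807) = 0.148 to Φ(1.76 - 2.241) = 0.315.
• Type II error rate β = 1 - power therefore decreases (0.852 → 0.685).
Appropriate when false negatives are costly — here, shelving an effective drug — patients miss out on a treatment that would have helped.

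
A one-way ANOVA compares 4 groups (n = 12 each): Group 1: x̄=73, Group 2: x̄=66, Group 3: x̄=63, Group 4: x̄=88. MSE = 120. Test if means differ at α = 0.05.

Grand mean = 72.5. SS_between = 4476.0, MS_between = 1492.0. F = 12.433, F_crit ≈ 2.816. Reject H₀.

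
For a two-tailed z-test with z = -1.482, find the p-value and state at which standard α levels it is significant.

p = 2·P(Z > |-1.482|) = 2·(1 - Φ(1.482)) ≈ 0.1383. Not significant at any standard level.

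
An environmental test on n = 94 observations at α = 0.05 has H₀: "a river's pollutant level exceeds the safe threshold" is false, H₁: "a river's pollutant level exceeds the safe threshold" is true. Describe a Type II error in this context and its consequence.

Type II error: failing to reject H₀ when it is false — concluding that a river's pollutant level exceeds the safe threshold is not supported when in fact it is. Consequence: allowing unsafe pollution to continue.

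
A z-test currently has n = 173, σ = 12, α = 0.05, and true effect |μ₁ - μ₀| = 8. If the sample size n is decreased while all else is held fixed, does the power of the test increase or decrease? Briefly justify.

Power decreases: a smaller n inflates the standard error σ/√n, pulling the sampling distribution under H₁ back toward the critical value.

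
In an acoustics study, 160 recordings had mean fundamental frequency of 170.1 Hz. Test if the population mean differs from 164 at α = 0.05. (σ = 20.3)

z = (x̄ - μ₀)/(σ/√n) = (170.1 - 164)/(20.3/√160) = 3.801. Critical value: ±1.96. Since |3.801| > 1.96, Reject H₀.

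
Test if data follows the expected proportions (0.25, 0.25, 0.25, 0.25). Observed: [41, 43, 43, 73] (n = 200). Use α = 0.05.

Expected: [50.0, 50.0, 50.0, 50.0]. χ² = 14.16. df = 3, critical = 7.815. Reject H₀.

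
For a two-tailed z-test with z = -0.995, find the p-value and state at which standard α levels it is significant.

p = 2·P(Z > |-0.995|) = 2·(1 - Φ(0.995)) ≈ 0.3197. Not significant at any standard level.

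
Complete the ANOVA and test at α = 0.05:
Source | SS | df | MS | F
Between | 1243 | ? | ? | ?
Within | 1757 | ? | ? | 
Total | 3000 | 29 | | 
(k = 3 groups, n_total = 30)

df_between = 2, df_within = 27. MS_between = 621.5, MS_within = 65.07. F = 9.551, F_crit ≈ 3.354. Reject H₀.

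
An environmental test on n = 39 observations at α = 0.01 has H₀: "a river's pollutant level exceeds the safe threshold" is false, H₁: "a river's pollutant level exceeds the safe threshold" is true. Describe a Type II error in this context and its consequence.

Type II error: failing to reject H₀ when it is false — concluding that a river's pollutant level exceeds the safe threshold is not supported when in fact it is. Consequence: allowing unsafe pollution to continue.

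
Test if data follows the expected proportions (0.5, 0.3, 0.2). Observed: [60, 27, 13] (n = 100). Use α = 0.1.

Expected: [50.0, 30.0, 20.0]. χ² = 4.75. df = 2, critical = 4.605. Reject H₀.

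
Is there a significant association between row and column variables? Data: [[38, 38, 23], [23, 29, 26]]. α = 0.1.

χ² = 2.627. df = 2, critical = 4.605. Fail to reject H₀. No evidence of dependence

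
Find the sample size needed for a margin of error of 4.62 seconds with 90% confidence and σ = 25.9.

n = (z*σ/E)² = (1.645×25.9/4.62)² = 85.04 → n = 86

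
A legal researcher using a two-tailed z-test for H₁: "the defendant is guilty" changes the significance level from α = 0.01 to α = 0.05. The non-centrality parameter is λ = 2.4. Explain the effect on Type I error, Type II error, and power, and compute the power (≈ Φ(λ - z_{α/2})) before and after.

Increasing α from 0.01 to 0.05:
• Type I error rate increases (α is the Type I rate by definition).
• Critical value moves from z_{α/2} = 2.576 to 1.96, so power = Φ(λ - z_{α/2}) goes from Φ(2.4 - 2.576) = 0.43 to Φ(2.4 - 1.96) = 0.67.
• Type II error rate β = 1 - power therefore decreases (0.57 → 0.33).
Appropriate when false negatives are costly — here, acquitting a guilty person.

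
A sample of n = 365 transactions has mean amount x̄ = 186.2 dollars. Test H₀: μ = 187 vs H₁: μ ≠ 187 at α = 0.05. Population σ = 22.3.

z = (x̄ - μ₀)/(σ/√n) = (186.2 - 187)/(22.3/√365) = -0.685. Critical value: ±1.96. Since |-0.685| ≤ 1.96, Fail to reject H₀.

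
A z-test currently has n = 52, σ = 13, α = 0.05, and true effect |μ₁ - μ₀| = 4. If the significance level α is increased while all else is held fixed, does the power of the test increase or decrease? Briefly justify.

Power increases: a larger α lowers the critical value, so more of the H₁ sampling distribution falls in the rejection region.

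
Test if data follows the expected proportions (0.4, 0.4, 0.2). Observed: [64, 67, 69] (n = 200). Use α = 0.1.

Expected: [80.0, 80.0, 40.0]. χ² = 26.337. df = 2, critical = 4.605. Reject H₀.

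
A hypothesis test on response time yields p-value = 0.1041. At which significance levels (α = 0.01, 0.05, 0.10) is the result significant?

p = 0.1041. Not significant at any of the given levels.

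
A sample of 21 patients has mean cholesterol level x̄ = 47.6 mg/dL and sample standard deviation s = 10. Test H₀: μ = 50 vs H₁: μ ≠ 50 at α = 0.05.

t = (x̄ - μ₀)/(s/√n) = (47.6 - 50)/(10/√21) = -1.1. df = 20, critical t = ±2.086. Fail to reject H₀.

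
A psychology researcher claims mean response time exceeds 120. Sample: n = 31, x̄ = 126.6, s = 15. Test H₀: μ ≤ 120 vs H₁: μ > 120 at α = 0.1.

t = (126.6 - 120)/(15/√31) = 2.45, df = 30. Critical t = 1.31. Reject H₀.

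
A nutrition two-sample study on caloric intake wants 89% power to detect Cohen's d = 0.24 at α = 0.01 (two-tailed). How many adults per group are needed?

z_{α/2} = 2.576, z_β = Φ⁻¹(0.89) = 1.227. For small effect (d = 0.24): n per group = 2(z_{α/2} + z_β)²/d² = 2(2.576 + 1.227)²/0.24² = 502.2 → 503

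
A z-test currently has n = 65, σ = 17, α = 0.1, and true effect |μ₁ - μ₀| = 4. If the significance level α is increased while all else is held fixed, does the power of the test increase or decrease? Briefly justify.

Power increases: a larger α lowers the critical value, so more of the H₁ sampling distribution falls in the rejection region.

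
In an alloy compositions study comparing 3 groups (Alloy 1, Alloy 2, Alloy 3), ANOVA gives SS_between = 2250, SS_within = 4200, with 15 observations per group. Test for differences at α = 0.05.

df_between = 2, df_within = 42. F = MS_between/MS_within = 1125.0/100.0 = 11.25. F_crit ≈ 3.22. Reject H₀. At least one mean differs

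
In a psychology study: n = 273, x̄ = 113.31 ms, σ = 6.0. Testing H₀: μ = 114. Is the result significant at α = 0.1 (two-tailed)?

z = (113.31 - 114)/(6.0/√273) = -1.9. Since |z| > 1.645, significant at α = 0.1.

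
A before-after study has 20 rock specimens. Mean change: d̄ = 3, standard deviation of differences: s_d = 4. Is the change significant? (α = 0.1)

t = d̄/(s_d/√n) = 3/(4/√20) = 3.354. df = 19, critical t = ±1.729. Reject H₀.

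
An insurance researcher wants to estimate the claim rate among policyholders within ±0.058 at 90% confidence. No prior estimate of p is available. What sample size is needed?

Conservative approach: use p = 0.5 (maximizes p(1-p) = 0.25). n = z²(0.25)/E² = 1.645²×0.25/0.058² = 201.1 → n = 202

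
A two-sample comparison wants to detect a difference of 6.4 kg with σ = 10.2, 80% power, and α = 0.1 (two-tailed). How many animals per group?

n per group = 2(z_α/2 + z_β)²σ²/d² = 2×(1.645 + 0.84)²×10.2²/6.4² = 31.4 → n = 32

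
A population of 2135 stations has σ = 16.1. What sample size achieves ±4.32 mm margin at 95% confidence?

Without FPC: n₀ = (1.96×16.1/4.32)² = 53.358. With FPC: n = n₀N/(n₀+N-1) = 52.1 → n = 53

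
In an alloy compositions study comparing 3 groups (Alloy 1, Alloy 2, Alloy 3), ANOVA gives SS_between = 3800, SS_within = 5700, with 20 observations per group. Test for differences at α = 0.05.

df_between = 2, df_within = 57. F = MS_between/MS_within = 1900.0/100.0 = 19.0. F_crit ≈ 3.159. Reject H₀. At least one mean differs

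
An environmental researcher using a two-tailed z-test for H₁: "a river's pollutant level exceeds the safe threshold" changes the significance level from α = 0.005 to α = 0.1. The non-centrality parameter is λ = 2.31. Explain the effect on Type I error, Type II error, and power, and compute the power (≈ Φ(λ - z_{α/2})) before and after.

Increasing α from 0.005 to 0.1:
• Type I error rate increases (α is the Type I rate by definition).
• Critical value moves from z_{α/2} = 2.807 to 1.645, so power = Φ(λ - z_{α/2}) goes from Φ(2.31 - 2.807) = 0.31 to Φ(2.31 - 1.645) = 0.747.
• Type II error rate β = 1 - power therefore decreases (0.69 → 0.253).
Appropriate when false negatives are costly — here, allowing unsafe pollution to continue.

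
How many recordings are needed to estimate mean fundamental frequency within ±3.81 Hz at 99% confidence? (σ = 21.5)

n = (z*σ/E)² = (2.576×21.5/3.81)² = 211.3 → n = 212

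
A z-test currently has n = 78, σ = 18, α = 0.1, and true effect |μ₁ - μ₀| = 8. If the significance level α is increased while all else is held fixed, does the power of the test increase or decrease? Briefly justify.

Power increases: a larger α lowers the critical value, so more of the H₁ sampling distribution falls in the rejection region.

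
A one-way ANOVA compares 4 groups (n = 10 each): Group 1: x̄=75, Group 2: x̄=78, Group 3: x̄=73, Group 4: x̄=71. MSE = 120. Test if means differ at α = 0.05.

Grand mean = 74.25. SS_between = 267.5, MS_between = 89.17. F = 0.743, F_crit ≈ 2.866. Fail to reject H₀.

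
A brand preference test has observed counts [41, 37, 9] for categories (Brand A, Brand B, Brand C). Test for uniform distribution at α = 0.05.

Expected = 29 each. χ² = Σ(O-E)²/E = 20.966. df = 2, critical value = 5.991. Reject H₀.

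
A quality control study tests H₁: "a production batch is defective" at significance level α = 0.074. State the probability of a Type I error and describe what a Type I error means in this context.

P(Type I error) = α = 0.074. A Type I error is rejecting H₀ when H₀ is actually true (false positive) — here, concluding that a production batch is defective when in fact this is not the case. Consequence: scrapping a good batch — wasted material and cost for no reason.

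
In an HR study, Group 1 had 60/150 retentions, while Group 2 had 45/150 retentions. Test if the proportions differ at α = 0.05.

p̂₁ = 0.4, p̂₂ = 0.3, pooled p̂ = 0.35. z = 1.816. Critical: ±1.96. Fail to reject H₀.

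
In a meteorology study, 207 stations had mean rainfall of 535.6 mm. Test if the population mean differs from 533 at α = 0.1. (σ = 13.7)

z = (x̄ - μ₀)/(σ/√n) = (535.6 - 533)/(13.7/√207) = 2.73. Critical value: ±1.645. Since |2.73| > 1.645, Reject H₀.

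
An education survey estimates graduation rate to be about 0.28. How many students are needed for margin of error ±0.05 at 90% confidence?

n = z²p(1-p)/E² = 1.645²×0.28×0.72/0.05² = 218.2 → n = 219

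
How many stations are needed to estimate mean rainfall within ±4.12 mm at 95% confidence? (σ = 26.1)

n = (z*σ/E)² = (1.96×26.1/4.12)² = 154.2 → n = 155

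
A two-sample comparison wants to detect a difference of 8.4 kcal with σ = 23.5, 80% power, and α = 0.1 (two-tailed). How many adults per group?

n per group = 2(z_α/2 + z_β)²σ²/d² = 2×(1.645 + 0.84)²×23.5²/8.4² = 96.7 → n = 97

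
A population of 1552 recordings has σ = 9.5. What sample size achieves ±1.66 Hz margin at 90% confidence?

Without FPC: n₀ = (1.645×9.5/1.66)² = 88.626. With FPC: n = n₀N/(n₀+N-1) = 83.9 → n = 84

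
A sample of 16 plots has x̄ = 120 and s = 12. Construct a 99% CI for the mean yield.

CI = x̄ ± t*(s/√n) = 120 ± 2.947(12/√16) = (111.16, 128.84)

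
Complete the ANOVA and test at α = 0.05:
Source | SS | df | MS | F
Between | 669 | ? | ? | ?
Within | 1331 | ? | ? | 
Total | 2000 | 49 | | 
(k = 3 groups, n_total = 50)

df_between = 2, df_within = 47. MS_between = 334.5, MS_within = 28.32. F = 11.812, F_crit ≈ 3.195. Reject H₀.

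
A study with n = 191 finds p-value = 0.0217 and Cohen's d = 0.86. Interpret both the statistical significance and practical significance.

Statistically significant (p = 0.0217 < 0.05). Cohen's d = 0.86 indicates a large effect size. Both statistical and practical significance should be considered.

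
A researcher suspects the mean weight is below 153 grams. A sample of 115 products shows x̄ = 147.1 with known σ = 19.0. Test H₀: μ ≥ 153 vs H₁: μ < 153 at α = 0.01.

z = -3.33. Critical value: -2.33. Reject H₀.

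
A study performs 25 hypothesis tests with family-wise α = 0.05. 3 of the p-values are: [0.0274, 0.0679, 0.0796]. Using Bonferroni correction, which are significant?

Bonferroni α = 0.05/25 = 0.002. None of the given p-values are significant.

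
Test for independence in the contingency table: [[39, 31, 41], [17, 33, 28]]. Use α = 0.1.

χ² = 5.562. df = 2, critical = 4.605. Reject H₀. Variables are dependent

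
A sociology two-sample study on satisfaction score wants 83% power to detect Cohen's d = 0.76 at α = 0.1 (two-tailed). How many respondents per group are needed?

z_{α/2} = 1.645, z_β = Φ⁻¹(0.83) = 0.954. For medium effect (d = 0.76): n per group = 2(z_{α/2} + z_β)²/d² = 2(1.645 + 0.954)²/0.76² = 23.4 → 24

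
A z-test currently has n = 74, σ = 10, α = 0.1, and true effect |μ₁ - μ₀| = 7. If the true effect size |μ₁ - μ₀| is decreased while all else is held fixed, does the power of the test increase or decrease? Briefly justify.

Power decreases: a smaller true effect decreases the non-centrality λ = |μ₁ - μ₀|/(σ/√n).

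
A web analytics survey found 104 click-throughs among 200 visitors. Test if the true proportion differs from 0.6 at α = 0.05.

p̂ = 0.52, p₀ = 0.6. z = (p̂ - p₀)/√(p₀(1-p₀)/n) = -2.309. Critical: ±1.96. Reject H₀.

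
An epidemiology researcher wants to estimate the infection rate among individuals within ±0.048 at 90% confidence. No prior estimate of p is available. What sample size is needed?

Conservative approach: use p = 0.5 (maximizes p(1-p) = 0.25). n = z²(0.25)/E² = 1.645²×0.25/0.048² = 293.6 → n = 294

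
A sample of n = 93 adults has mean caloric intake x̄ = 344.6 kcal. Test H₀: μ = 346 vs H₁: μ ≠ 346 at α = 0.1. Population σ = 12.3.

z = (x̄ - μ₀)/(σ/√n) = (344.6 - 346)/(12.3/√93) = -1.098. Critical value: ±1.645. Since |-1.098| ≤ 1.645, Fail to reject H₀.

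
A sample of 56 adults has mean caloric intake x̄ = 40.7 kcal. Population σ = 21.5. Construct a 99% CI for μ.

CI = x̄ ± z*(σ/√n) = 40.7 ± 2.576(21.5/√56) = 40.7 ± 7.4 = (33.3, 48.1)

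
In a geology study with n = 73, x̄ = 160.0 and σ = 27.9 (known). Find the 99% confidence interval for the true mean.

CI = x̄ ± z*(σ/√n) = 160.0 ± 2.576(27.9/√73) = 160.0 ± 8.41 = (151.59, 168.41)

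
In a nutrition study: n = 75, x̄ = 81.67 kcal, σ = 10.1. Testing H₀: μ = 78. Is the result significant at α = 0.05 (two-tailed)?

z = (81.67 - 78)/(10.1/√75) = 3.147. Since |z| > 1.96, significant at α = 0.05.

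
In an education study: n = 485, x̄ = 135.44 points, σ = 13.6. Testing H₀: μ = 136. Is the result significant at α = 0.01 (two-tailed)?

z = (135.44 - 136)/(13.6/√485) = -0.907. Since |z| ≤ 2.576, not significant at α = 0.01.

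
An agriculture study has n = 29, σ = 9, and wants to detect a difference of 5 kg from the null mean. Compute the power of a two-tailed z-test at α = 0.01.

SE = σ/√n = 9/√29 = 1.671. Non-centrality λ = d/SE = 5/1.671 = 2.992. Power ≈ Φ(λ - z_{α/2}) = Φ(2.992 - 2.576) = Φ(0.416) = 0.661.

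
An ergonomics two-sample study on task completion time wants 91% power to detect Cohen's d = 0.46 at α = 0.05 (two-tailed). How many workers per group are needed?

z_{α/2} = 1.96, z_β = Φ⁻¹(0.91) = 1.341. For small effect (d = 0.46): n per group = 2(z_{α/2} + z_β)²/d² = 2(1.96 + 1.341)²/0.46² = 103.0 → 103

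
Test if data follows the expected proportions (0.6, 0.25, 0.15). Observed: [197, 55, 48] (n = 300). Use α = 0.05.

Expected: [180.0, 75.0, 45.0]. χ² = 7.139. df = 2, critical = 5.991. Reject H₀.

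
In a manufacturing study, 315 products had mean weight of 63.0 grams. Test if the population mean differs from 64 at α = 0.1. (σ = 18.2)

z = (x̄ - μ₀)/(σ/√n) = (63.0 - 64)/(18.2/√315) = -0.975. Critical value: ±1.645. Since |-0.975| ≤ 1.645, Fail to reject H₀.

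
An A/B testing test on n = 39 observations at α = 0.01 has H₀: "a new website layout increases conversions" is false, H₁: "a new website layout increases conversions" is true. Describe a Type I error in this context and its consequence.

Type I error: rejecting H₀ when it is true — concluding that a new website layout increases conversions when in fact it is not. Consequence: rolling out a layout that doesn't actually help — wasted engineering effort.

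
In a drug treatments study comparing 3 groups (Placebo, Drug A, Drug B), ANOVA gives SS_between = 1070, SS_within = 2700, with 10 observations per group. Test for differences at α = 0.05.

df_between = 2, df_within = 27. F = MS_between/MS_within = 535.0/100.0 = 5.35. F_crit ≈ 3.354. Reject H₀. At least one mean differs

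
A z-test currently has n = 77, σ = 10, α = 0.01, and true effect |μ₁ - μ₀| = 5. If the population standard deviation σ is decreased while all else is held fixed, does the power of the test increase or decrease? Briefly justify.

Power increases: a smaller σ shrinks the standard error σ/√n, moving the sampling distribution under H₁ further from the critical value.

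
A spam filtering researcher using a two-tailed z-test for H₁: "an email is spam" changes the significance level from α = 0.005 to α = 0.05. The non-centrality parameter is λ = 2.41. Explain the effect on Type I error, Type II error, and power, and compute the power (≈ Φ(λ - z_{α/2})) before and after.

Increasing α from 0.005 to 0.05:
• Type I error rate increases (α is the Type I rate by definition).
• Critical value moves from z_{α/2} = 2.807 to 1.96, so power = Φ(λ - z_{α/2}) goes from Φ(2.41 - 2.807) = 0.346 to Φ(2.41 - 1.96) = 0.674.
• Type II error rate β = 1 - power therefore decreases (0.654 → 0.326).
Appropriate when false negatives are costly — here, a spam email lands in the inbox.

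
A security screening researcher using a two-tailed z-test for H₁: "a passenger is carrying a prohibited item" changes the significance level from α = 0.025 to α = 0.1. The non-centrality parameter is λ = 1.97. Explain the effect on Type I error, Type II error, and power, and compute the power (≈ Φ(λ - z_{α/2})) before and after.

Increasing α from 0.025 to 0.1:
• Type I error rate increases (α is the Type I rate by definition).
• Critical value moves from z_{α/2} = 2.241 to 1.645, so power = Φ(λ - z_{α/2}) goes from Φ(1.97 - 2.241) = 0.393 to Φ(1.97 - 1.645) = 0.627.
• Type II error rate β = 1 - power therefore decreases (0.607 → 0.373).
Appropriate when false negatives are costly — here, letting a prohibited item through — security breach.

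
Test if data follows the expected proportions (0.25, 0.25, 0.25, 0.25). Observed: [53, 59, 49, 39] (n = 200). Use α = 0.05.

Expected: [50.0, 50.0, 50.0, 50.0]. χ² = 4.24. df = 3, critical = 7.815. Fail to reject H₀.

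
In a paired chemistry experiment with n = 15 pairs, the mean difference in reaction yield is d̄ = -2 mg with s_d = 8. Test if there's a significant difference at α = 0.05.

t = d̄/(s_d/√n) = -2/(8/√15) = -0.968. df = 14, critical t = ±2.145. Fail to reject H₀.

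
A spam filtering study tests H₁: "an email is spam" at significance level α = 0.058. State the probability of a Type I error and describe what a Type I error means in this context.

P(Type I error) = α = 0.058. A Type I error is rejecting H₀ when H₀ is actually true (false positive) — here, concluding that an email is spam when in fact this is not the case. Consequence: a legitimate email is sent to the spam folder and the user misses it.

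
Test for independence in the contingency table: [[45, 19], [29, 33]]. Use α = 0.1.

χ² = 7.199. df = 1, critical = 2.706. Reject H₀. Variables are dependent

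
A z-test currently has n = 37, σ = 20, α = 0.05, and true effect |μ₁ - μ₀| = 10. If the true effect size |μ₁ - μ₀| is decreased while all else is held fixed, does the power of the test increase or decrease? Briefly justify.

Power decreases: a smaller true effect decreases the non-centrality λ = |μ₁ - μ₀|/(σ/√n).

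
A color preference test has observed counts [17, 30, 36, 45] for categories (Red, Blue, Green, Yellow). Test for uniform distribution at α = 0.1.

Expected = 32 each. χ² = Σ(O-E)²/E = 12.938. df = 3, critical value = 6.251. Reject H₀.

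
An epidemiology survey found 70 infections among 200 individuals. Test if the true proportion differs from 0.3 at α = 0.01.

p̂ = 0.35, p₀ = 0.3. z = (p̂ - p₀)/√(p₀(1-p₀)/n) = 1.543. Critical: ±2.576. Fail to reject H₀.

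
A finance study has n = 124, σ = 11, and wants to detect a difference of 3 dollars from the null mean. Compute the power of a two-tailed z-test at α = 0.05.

SE = σ/√n = 11/√124 = 0.988. Non-centrality λ = d/SE = 3/0.988 = 3.037. Power ≈ Φ(λ - z_{α/2}) = Φ(3.037 - 1.96) = Φ(1.077) = 0.859.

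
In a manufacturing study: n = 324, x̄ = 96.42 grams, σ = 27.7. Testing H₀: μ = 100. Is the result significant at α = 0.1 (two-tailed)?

z = (96.42 - 100)/(27.7/√324) = -2.326. Since |z| > 1.645, significant at α = 0.1.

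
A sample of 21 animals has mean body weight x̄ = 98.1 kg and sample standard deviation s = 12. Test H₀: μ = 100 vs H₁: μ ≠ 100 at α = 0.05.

t = (x̄ - μ₀)/(s/√n) = (98.1 - 100)/(12/√21) = -0.726. df = 20, critical t = ±2.086. Fail to reject H₀.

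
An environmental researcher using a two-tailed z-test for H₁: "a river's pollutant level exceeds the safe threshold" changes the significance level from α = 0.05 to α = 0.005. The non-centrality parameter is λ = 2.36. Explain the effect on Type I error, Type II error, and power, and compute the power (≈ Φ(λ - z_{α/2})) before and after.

Decreasing α from 0.05 to 0.005:
• Type I error rate decreases (α is the Type I rate by definition).
• Critical value moves from z_{α/2} = 1.96 to 2.807, so power = Φ(λ - z_{α/2}) goes from Φ(2.36 - 1.96) = 0.655 to Φ(2.36 - 2.807) = 0.327.
• Type II error rate β = 1 - power therefore increases (0.345 → 0.673).
Appropriate when false positives are costly — here, shutting down a compliant factory unnecessarily.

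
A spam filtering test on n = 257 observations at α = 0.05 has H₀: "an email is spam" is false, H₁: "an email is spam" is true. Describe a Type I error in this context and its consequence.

Type I error: rejecting H₀ when it is true — concluding that an email is spam when in fact it is not. Consequence: a legitimate email is sent to the spam folder and the user misses it.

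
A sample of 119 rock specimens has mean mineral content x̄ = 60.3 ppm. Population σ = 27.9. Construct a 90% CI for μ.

CI = x̄ ± z*(σ/√n) = 60.3 ± 1.645(27.9/√119) = 60.3 ± 4.21 = (56.09, 64.51)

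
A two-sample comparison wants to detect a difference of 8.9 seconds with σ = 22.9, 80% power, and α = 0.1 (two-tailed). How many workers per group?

n per group = 2(z_α/2 + z_β)²σ²/d² = 2×(1.645 + 0.84)²×22.9²/8.9² = 81.8 → n = 82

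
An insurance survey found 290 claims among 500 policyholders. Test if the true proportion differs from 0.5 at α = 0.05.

p̂ = 0.58, p₀ = 0.5. z = (p̂ - p₀)/√(p₀(1-p₀)/n) = 3.578. Critical: ±1.96. Reject H₀.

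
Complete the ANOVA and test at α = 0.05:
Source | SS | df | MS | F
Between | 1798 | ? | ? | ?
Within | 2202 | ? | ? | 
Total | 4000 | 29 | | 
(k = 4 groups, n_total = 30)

df_between = 3, df_within = 26. MS_between = 599.33, MS_within = 84.69. F = 7.077, F_crit ≈ 2.975. Reject H₀.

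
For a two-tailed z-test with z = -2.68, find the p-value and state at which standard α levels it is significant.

p = 2·P(Z > |-2.68|) = 2·(1 - Φ(2.68)) ≈ 0.0074. Significant at α = 0.1; Significant at α = 0.05; Significant at α = 0.01.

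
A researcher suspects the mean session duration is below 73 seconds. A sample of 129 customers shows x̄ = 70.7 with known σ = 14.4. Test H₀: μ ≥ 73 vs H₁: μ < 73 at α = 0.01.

z = -1.814. Critical value: -2.33. Fail to reject H₀.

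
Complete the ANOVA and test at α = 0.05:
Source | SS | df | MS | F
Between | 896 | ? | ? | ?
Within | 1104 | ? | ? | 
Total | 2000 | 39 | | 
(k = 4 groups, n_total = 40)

df_between = 3, df_within = 36. MS_between = 298.67, MS_within = 30.67. F = 9.739, F_crit ≈ 2.866. Reject H₀.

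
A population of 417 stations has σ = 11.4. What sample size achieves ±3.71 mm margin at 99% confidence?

Without FPC: n₀ = (2.576×11.4/3.71)² = 62.655. With FPC: n = n₀N/(n₀+N-1) = 54.6 → n = 55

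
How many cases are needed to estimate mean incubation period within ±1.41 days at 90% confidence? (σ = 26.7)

n = (z*σ/E)² = (1.645×26.7/1.41)² = 970.3 → n = 971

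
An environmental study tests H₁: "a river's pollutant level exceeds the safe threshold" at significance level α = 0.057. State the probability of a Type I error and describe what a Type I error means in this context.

P(Type I error) = α = 0.057. A Type I error is rejecting H₀ when H₀ is actually true (false positive) — here, concluding that a river's pollutant level exceeds the safe threshold when in fact this is not the case. Consequence: shutting down a compliant factory unnecessarily.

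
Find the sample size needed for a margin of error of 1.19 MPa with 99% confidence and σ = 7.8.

n = (z*σ/E)² = (2.576×7.8/1.19)² = 285.1 → n = 286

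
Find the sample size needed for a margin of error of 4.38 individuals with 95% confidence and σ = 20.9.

n = (z*σ/E)² = (1.96×20.9/4.38)² = 87.5 → n = 88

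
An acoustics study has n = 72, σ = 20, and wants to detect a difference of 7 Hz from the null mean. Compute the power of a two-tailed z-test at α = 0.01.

SE = σ/√n = 20/√72 = 2.357. Non-centrality λ = d/SE = 7/2.357 = 2.97. Power ≈ Φ(λ - z_{α/2}) = Φ(2.97 - 2.576) = Φ(0.394) = 0.653.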